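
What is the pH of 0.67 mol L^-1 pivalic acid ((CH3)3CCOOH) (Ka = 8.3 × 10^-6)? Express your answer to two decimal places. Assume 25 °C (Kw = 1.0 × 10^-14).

(CH3)3CCOOH ⇌ (CH3)3CCOO- + H+
Ka = [H+]²/(0.67 − [H+]) = 8.3 × 10^-6
Assume [H+] ≪ 0.67: [H+] ≈ √(8.3 × 10^-6 × 0.67) = 2.36 × 10^-3 M
pH = −log[H+] = −log(2.36 × 10^-3) = 2.63

pH = 2.63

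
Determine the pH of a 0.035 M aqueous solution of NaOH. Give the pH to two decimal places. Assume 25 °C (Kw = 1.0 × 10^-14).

pH = 12.54

NaOH is a strong base; [OH-] = 0.035 M.
pOH = -log(0.035) = 1.46
pH = 14.00 - 1.46 = 12.54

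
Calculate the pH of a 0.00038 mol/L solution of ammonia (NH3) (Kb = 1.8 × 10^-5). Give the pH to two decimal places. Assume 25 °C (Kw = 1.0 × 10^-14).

pH = 9.87

NH3 + H2O ⇌ NH4+ + OH-
From the ICE table, Kb = [OH-]²/(0.00038 − [OH-]) = 1.8 × 10^-5.
Here C₀/Kb ≈ 21.1, so the small-[OH-] approximation fails. Use the quadratic:
[OH-] = (−Kb + √(Kb² + 4·Kb·C₀))/2 = 7.42 × 10^-5 M
pOH = 4.13, so pH = 14.00 − pOH = 9.87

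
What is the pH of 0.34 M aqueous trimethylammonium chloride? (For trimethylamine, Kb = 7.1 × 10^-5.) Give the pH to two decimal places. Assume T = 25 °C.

pH = 5.16

(CH3)3NH+ is the conjugate acid of the weak base (CH3)3N.
Ka = Kw/Kb = 1.0×10^-14 / 7.1 × 10^-5 = 1.41 × 10^-10
From the ICE table, Ka = [H+]²/(0.34 − [H+]) = 1.41 × 10^-10.
Neglecting [H+] in the denominator: [H+] = √(1.41 × 10^-10 × 0.34) = 6.92 × 10^-6 M
([H+]/C₀ = 0.002% < 5%, so the approximation holds.)
pH = −log[H+] = −log(6.92 × 10^-6) = 5.16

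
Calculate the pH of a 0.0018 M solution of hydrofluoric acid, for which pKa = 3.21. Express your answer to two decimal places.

HF ⇌ F- + H+
Ka = 10^(−3.21) = 6.17 × 10^-4
From the ICE table, Ka = [H+]²/(0.0018 − [H+]) = 6.17 × 10^-4.
The 5% rule fails; solving [H+]² + Ka·[H+] − Ka·C₀ = 0 exactly:
[H+] = [−0.000617 + √(0.000617² + 4.44e-06)]/2 = 7.90 × 10^-4 M
pH = −log[H+] = −log(7.90 × 10^-4) = 3.10

pH = 3.10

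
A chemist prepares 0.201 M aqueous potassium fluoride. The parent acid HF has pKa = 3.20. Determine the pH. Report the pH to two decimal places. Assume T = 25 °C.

pH = 8.25

F- is the conjugate base of the weak acid HF.
Ka = 10^(−3.20) = 6.31 × 10^-4
Kb = Kw/Ka = 1.0×10^-14 / 6.31 × 10^-4 = 1.58 × 10^-11
Kb = x²/(0.201 − x) = 1.58 × 10^-11
Since Kb ≪ C₀, x ≈ √(Kb·C₀) = 1.78 × 10^-6 M.
pOH = 5.75, so pH = 14.00 − pOH = 8.25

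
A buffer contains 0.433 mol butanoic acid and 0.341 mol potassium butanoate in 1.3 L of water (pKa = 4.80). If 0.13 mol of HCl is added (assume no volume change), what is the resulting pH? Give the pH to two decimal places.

Added H+ converts CH3(CH2)2COO- to CH3(CH2)2COOH: CH3(CH2)2COOH → 0.563 mol, CH3(CH2)2COO- → 0.211 mol.
pH = pKa + log([A⁻]/[HA]) = 4.80 + log(0.211/0.563) = 4.80 -0.426

pH = 4.37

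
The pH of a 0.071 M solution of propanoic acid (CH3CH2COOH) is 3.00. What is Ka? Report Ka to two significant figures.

[H+] = 10^(-3.00) = 1.00 × 10^-3 M
At equilibrium [HA] = 0.071 − 1.00 × 10^-3 = 7.00 × 10^-2 M
Ka = [H+][A-]/[HA] = (1.00 × 10^-3)² / 7.00 × 10^-2 = 1.4 × 10^-5

Ka = 1.4 × 10^-5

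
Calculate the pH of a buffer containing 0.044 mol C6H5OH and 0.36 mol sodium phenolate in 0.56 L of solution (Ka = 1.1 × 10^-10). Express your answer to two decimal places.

pKa = −log(1.1 × 10^-10) = 9.959
Using pH = pKa + log([base]/[acid]) with [base]/[acid] = 0.36/0.044:
pH = 9.959 + (+0.913) = 10.87

pH = 10.87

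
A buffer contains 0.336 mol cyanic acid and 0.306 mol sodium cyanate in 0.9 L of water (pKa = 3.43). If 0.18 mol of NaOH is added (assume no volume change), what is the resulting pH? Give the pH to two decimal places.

After neutralization: n(HOCN) = 0.156 mol, n(OCN-) = 0.486 mol.
pH = pKa + log([A⁻]/[HA]) = 3.43 + log(0.486/0.156) = 3.43 +0.494

pH = 3.92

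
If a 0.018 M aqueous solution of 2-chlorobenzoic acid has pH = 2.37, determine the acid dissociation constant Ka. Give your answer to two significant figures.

[H+] = 10^(-2.37) = 4.27 × 10^-3 M
At equilibrium [HA] = 0.018 − 4.27 × 10^-3 = 1.37 × 10^-2 M
Ka = [H+][A-]/[HA] = (4.27 × 10^-3)² / 1.37 × 10^-2 = 1.3 × 10^-3

Ka = 1.3 × 10^-3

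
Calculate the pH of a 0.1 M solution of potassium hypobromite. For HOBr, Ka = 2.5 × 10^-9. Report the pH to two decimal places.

OBr- is the conjugate base of the weak acid HOBr.
Kb = Kw/Ka = 1.0×10^-14 / 2.5 × 10^-9 = 4.00 × 10^-6
From the ICE table, Kb = [OH-]²/(0.1 − [OH-]) = 4.00 × 10^-6.
Assume [OH-] ≪ 0.1: [OH-] ≈ √(4.00 × 10^-6 × 0.1) = 6.32 × 10^-4 M
pOH = −log(6.32 × 10^-4) = 3.20; pH = 14.00 − 3.20 = 10.80

pH = 10.80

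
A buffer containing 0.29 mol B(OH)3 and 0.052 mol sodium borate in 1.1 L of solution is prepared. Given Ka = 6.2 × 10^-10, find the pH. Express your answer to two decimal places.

pKa = −log(6.2 × 10^-10) = 9.208
Using pH = pKa + log([base]/[acid]) with [base]/[acid] = 0.052/0.29:
pH = 9.208 + (-0.746) = 8.46

pH = 8.46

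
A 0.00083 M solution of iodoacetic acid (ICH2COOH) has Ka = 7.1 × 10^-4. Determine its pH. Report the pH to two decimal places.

pH = 3.31

ICH2COOH ⇌ ICH2COO- + H+
Ka = x²/(0.00083 − x) = 7.1 × 10^-4
x is not negligible relative to C₀; solve x² + 0.00071·x − 5.89e-07 = 0.
x = [−0.00071 + √(0.00071² + 2.36e-06)]/2 = 4.91 × 10^-4 M
pH = −log[H+] = −log(4.91 × 10^-4) = 3.31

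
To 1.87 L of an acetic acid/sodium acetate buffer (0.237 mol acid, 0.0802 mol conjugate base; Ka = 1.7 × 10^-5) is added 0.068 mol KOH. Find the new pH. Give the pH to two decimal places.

After neutralization: n(CH3COOH) = 0.169 mol, n(CH3COO-) = 0.148 mol.
pKa = −log(1.7 × 10^-5) = 4.770
Henderson–Hasselbalch with mole ratio 0.148/0.169: pH = 4.770 + (-0.058)

pH = 4.71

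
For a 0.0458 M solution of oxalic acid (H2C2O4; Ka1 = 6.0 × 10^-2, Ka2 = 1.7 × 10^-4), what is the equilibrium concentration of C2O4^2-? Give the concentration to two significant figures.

1.7 × 10^-4 M

First ionization gives [H+] ≈ [HC2O4-] = 3.04 × 10^-2 M.
Second step: Ka2 = [H+][C2O4^2-]/[HC2O4-] ≈ [C2O4^2-] (since [H+] ≈ [HC2O4-]).
So [C2O4^2-] ≈ Ka2.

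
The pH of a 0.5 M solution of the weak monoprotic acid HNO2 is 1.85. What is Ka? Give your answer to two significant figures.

Ka = 4.1 × 10^-4

[H+] = 10^(-1.85) = 1.41 × 10^-2 M
At equilibrium [HA] = 0.5 − 1.41 × 10^-2 = 4.86 × 10^-1 M
Ka = [H+][A-]/[HA] = (1.41 × 10^-2)² / 4.86 × 10^-1 = 4.1 × 10^-4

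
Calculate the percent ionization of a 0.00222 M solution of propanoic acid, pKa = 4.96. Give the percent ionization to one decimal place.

6.8%

CH3CH2COOH ⇌ CH3CH2COO- + H+; let x = [H+] at equilibrium.
Ka = 10^(−4.96) = 1.10 × 10^-5
Ka = x²/(C₀ − x); solving the quadratic gives x = 1.51 × 10^-4 M.
Fraction ionized = 1.51 × 10^-4 / 0.00222 = 0.0680 → 6.8%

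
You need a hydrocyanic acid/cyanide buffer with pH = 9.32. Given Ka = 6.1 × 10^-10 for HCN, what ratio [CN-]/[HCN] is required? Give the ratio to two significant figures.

pKa = -log(6.1 × 10^-10) = 9.215
pH = pKa + log(r) ⇒ log(r) = 9.32 − 9.215 = +0.105
r = [CN-]/[HCN] = 10^(+0.105) = 1.27

ratio = 1.3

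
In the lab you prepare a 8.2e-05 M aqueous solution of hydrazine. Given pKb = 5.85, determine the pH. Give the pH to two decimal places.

N2H4 + H2O ⇌ N2H5+ + OH-
Kb = 10^(−5.85) = 1.41 × 10^-6
Kb = [OH-]²/(8.2e-05 − [OH-]) = 1.41 × 10^-6
[OH-] is not negligible relative to C₀; solve [OH-]² + 1.41e-06·[OH-] − 1.16e-10 = 0.
[OH-] = (−Kb + √(Kb² + 4·Kb·C₀))/2 = 1.01 × 10^-5 M
pOH = 5.00, so pH = 14.00 − pOH = 9.00

pH = 9.00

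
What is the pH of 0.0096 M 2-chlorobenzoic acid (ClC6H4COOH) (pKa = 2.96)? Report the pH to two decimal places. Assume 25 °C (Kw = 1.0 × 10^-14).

pH = 2.56

ClC6H4COOH ⇌ ClC6H4COO- + H+
Ka = 10^(−2.96) = 1.10 × 10^-3
From the ICE table, Ka = [H+]²/(0.0096 − [H+]) = 1.10 × 10^-3.
[H+] is not negligible relative to C₀; solve [H+]² + 0.0011·[H+] − 1.06e-05 = 0.
[H+] = [−0.0011 + √(0.0011² + 4.22e-05)]/2 = 2.75 × 10^-3 M
pH = −log(2.75 × 10^-3) = 2.56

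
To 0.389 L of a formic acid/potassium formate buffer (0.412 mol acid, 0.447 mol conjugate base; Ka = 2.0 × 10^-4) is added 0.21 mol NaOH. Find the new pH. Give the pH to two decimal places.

pH = 4.21

After neutralization: n(HCOOH) = 0.202 mol, n(HCOO-) = 0.657 mol.
pKa = −log(2.0 × 10^-4) = 3.699
pH = pKa + log([A⁻]/[HA]) = 3.699 + log(0.657/0.202) = 3.699 +0.512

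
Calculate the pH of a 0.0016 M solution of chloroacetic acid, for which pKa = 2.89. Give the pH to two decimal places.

ClCH2COOH ⇌ ClCH2COO- + H+
Ka = 10^(−2.89) = 1.29 × 10^-3
Let x = [H+] at equilibrium. Ka = x²/(0.0016 − x).
Here C₀/Ka ≈ 1.24, so the small-x approximation fails. Use the quadratic:
x = [−0.00129 + √(0.00129² + 8.26e-06)]/2 = 9.30 × 10^-4 M
pH = −log(9.30 × 10^-4) = 3.03

pH = 3.03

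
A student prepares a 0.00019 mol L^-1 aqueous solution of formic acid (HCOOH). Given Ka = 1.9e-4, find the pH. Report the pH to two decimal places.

HCOOH ⇌ HCOO- + H+
From the ICE table, Ka = [H+]²/(0.00019 − [H+]) = 1.9 × 10^-4.
[H+] is not negligible relative to C₀; solve [H+]² + 0.00019·[H+] − 3.61e-08 = 0.
[H+] = (−Ka + √(Ka² + 4·Ka·C₀))/2 = 1.17 × 10^-4 M
pH = −log[H+] = −log(1.17 × 10^-4) = 3.93

pH = 3.93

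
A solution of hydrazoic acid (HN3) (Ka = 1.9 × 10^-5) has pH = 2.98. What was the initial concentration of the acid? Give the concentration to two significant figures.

[H+] = 10^(-2.98) = 1.05 × 10^-3 M = x
Ka = x²/(C₀ − x) ⇒ C₀ = x + x²/Ka
C₀ = 1.05 × 10^-3 + (1.05 × 10^-3)²/(1.9 × 10^-5) = 5.91 × 10^-2 M

C₀ = 5.9 × 10^-2 M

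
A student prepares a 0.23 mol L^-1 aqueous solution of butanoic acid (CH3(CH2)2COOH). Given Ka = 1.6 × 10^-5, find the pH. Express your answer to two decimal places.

CH3(CH2)2COOH ⇌ CH3(CH2)2COO- + H+
Let x = [H+] at equilibrium. Ka = x²/(0.23 − x).
Assume x ≪ 0.23: x ≈ √(1.6 × 10^-5 × 0.23) = 1.92 × 10^-3 M
pH = −log(1.92 × 10^-3) = 2.72

pH = 2.72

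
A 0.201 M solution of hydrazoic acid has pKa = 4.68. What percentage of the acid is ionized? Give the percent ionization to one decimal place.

HN3 ⇌ N3- + H+; let x = [H+] at equilibrium.
Ka = 10^(−4.68) = 2.09 × 10^-5
x ≈ √(Ka·C₀) = √(2.09 × 10^-5 × 0.201) = 2.05 × 10^-3 M
% ionization = x/C₀ × 100% = 2.05 × 10^-3/0.201 × 100% = 1.0%

1.0%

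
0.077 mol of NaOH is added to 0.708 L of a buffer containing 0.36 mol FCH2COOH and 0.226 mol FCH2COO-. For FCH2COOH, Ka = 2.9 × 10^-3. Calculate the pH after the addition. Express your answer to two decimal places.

pH = 2.57

After neutralization: n(FCH2COOH) = 0.283 mol, n(FCH2COO-) = 0.303 mol.
pKa = −log(2.9 × 10^-3) = 2.538
Henderson–Hasselbalch with mole ratio 0.303/0.283: pH = 2.538 + (+0.030)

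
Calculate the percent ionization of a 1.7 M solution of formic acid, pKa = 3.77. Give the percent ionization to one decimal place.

HCOOH ⇌ HCOO- + H+; let x = [H+] at equilibrium.
Ka = 10^(−3.77) = 1.70 × 10^-4
x ≈ √(Ka·C₀) = √(1.70 × 10^-4 × 1.7) = 1.70 × 10^-2 M
% ionization = x/C₀ × 100% = 1.70 × 10^-2/1.7 × 100% = 1.0%

1.0%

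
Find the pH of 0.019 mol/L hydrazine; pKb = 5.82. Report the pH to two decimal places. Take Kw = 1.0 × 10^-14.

N2H4 + H2O ⇌ N2H5+ + OH-
Kb = 10^(−5.82) = 1.51 × 10^-6
Kb = x²/(0.019 − x) = 1.51 × 10^-6
Since Kb ≪ C₀, x ≈ √(Kb·C₀) = 1.69 × 10^-4 M.
Check: 0.89% ionized — well under 5%, approximation valid.
pOH = 3.77, so pH = 14.00 − pOH = 10.23

pH = 10.23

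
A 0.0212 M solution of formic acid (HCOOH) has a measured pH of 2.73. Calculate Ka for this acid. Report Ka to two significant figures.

[H+] = 10^(-2.73) = 1.86 × 10^-3 M
At equilibrium [HA] = 0.0212 − 1.86 × 10^-3 = 1.93 × 10^-2 M
Ka = [H+][A-]/[HA] = (1.86 × 10^-3)² / 1.93 × 10^-2 = 1.8 × 10^-4

Ka = 1.8 × 10^-4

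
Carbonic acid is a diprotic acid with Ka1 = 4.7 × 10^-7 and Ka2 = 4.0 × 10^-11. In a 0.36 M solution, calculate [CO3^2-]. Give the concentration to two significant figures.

First ionization gives [H+] ≈ [HCO3-] = 4.11 × 10^-4 M.
Second step: Ka2 = [H+][CO3^2-]/[HCO3-] ≈ [CO3^2-] (since [H+] ≈ [HCO3-]).
So [CO3^2-] ≈ Ka2.

4.0 × 10^-11 M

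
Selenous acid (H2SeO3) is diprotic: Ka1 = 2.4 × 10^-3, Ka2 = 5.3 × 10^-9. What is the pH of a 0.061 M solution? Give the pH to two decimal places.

Since Ka1 ≫ Ka2, the first ionization dominates [H+].
Ka1 = x²/(0.061 − x) = 2.4 × 10^-3
Solving the quadratic: x = (−Ka1 + √(Ka1² + 4·Ka1·C₀))/2 = 1.10 × 10^-2 M
pH = −log(1.10 × 10^-2) = 1.96

pH = 1.96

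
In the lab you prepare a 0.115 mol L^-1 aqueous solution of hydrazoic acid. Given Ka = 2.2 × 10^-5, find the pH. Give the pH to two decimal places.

HN3 ⇌ N3- + H+
Let x = [H+] at equilibrium. Ka = x²/(0.115 − x).
Assume x ≪ 0.115: x ≈ √(2.2 × 10^-5 × 0.115) = 1.59 × 10^-3 M
pH = −log(1.59 × 10^-3) = 2.80

pH = 2.80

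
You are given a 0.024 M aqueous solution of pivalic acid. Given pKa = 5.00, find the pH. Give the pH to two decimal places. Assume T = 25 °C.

(CH3)3CCOOH ⇌ (CH3)3CCOO- + H+
Ka = 10^(−5.00) = 1.00 × 10^-5
Let x = [H+] at equilibrium. Ka = x²/(0.024 − x).
Since Ka ≪ C₀, x ≈ √(Ka·C₀) = 4.90 × 10^-4 M.
(x/C₀ = 2% < 5%, so the approximation holds.)
pH = −log(4.90 × 10^-4) = 3.31

pH = 3.31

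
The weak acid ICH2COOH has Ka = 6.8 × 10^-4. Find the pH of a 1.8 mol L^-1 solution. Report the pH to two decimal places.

ICH2COOH ⇌ ICH2COO- + H+
Ka = [H+]²/(1.8 − [H+]) = 6.8 × 10^-4
Since Ka ≪ C₀, [H+] ≈ √(Ka·C₀) = 3.50 × 10^-2 M.
Check: 1.9% ionized — well under 5%, approximation valid.
pH = −log[H+] = −log(3.50 × 10^-2) = 1.46

pH = 1.46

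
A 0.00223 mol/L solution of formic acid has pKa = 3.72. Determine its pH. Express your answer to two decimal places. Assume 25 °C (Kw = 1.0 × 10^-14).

pH = 3.25

HCOOH ⇌ HCOO- + H+
Ka = 10^(−3.72) = 1.91 × 10^-4
From the ICE table, Ka = [H+]²/(0.00223 − [H+]) = 1.91 × 10^-4.
[H+] is not negligible relative to C₀; solve [H+]² + 0.000191·[H+] − 4.26e-07 = 0.
[H+] = [−0.000191 + √(0.000191² + 1.7e-06)]/2 = 5.64 × 10^-4 M
pH = −log(5.64 × 10^-4) = 3.25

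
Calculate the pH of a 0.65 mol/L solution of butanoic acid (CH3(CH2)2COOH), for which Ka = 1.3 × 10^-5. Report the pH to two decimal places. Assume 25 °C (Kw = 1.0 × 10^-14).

pH = 2.54

CH3(CH2)2COOH ⇌ CH3(CH2)2COO- + H+
Ka = [H+]²/(0.65 − [H+]) = 1.3 × 10^-5
Assume [H+] ≪ 0.65: [H+] ≈ √(1.3 × 10^-5 × 0.65) = 2.91 × 10^-3 M
pH = −log(2.91 × 10^-3) = 2.54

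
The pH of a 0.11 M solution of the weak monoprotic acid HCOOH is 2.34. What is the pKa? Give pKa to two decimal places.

[H+] = 10^(-2.34) = 4.57 × 10^-3 M
At equilibrium [HA] = 0.11 − 4.57 × 10^-3 = 1.05 × 10^-1 M
Ka = [H+][A-]/[HA] = (4.57 × 10^-3)² / 1.05 × 10^-1 = 1.99 × 10^-4
pKa = -log(1.99 × 10^-4) = 3.70

pKa = 3.70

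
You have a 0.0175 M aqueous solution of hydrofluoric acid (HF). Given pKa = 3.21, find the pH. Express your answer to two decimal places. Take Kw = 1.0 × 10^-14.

HF ⇌ F- + H+
Ka = 10^(−3.21) = 6.17 × 10^-4
Ka = [H+]²/(0.0175 − [H+]) = 6.17 × 10^-4
The 5% rule fails; solving [H+]² + Ka·[H+] − Ka·C₀ = 0 exactly:
[H+] = [−0.000617 + √(0.000617² + 4.32e-05)]/2 = 2.99 × 10^-3 M
pH = −log(2.99 × 10^-3) = 2.52

pH = 2.52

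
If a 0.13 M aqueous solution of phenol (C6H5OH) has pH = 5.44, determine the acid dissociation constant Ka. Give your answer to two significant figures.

Ka = 1.0 × 10^-10

[H+] = 10^(-5.44) = 3.63 × 10^-6 M
At equilibrium [HA] = 0.13 − 3.63 × 10^-6 = 1.30 × 10^-1 M
Ka = [H+][A-]/[HA] = (3.63 × 10^-6)² / 1.30 × 10^-1 = 1.0 × 10^-10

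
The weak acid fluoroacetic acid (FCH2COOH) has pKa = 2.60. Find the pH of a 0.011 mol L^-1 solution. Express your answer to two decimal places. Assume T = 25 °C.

pH = 2.38

FCH2COOH ⇌ FCH2COO- + H+
Ka = 10^(−2.60) = 2.51 × 10^-3
Let x = [H+] at equilibrium. Ka = x²/(0.011 − x).
The 5% rule fails; solving x² + Ka·x − Ka·C₀ = 0 exactly:
x = (−Ka + √(Ka² + 4·Ka·C₀))/2 = 4.15 × 10^-3 M
pH = −log(4.15 × 10^-3) = 2.38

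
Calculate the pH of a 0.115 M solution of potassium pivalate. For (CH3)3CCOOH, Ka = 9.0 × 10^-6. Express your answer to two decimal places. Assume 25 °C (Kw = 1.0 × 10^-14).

pH = 9.05

(CH3)3CCOO- is the conjugate base of the weak acid (CH3)3CCOOH.
Kb = Kw/Ka = 1.0×10^-14 / 9.0 × 10^-6 = 1.11 × 10^-9
Kb = [OH-]²/(0.115 − [OH-]) = 1.11 × 10^-9
Neglecting [OH-] in the denominator: [OH-] = √(1.11 × 10^-9 × 0.115) = 1.13 × 10^-5 M
pOH = 4.95, so pH = 14.00 − pOH = 9.05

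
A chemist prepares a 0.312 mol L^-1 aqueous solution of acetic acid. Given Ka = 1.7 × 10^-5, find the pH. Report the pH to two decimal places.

CH3COOH ⇌ CH3COO- + H+
Ka = x²/(0.312 − x) = 1.7 × 10^-5
Since Ka ≪ C₀, x ≈ √(Ka·C₀) = 2.30 × 10^-3 M.
Check: 0.74% ionized — well under 5%, approximation valid.
pH = −log(2.30 × 10^-3) = 2.64

pH = 2.64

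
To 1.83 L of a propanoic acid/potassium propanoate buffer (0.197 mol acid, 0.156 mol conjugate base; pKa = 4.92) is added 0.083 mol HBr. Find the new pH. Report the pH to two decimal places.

Added H+ converts CH3CH2COO- to CH3CH2COOH: CH3CH2COOH → 0.28 mol, CH3CH2COO- → 0.073 mol.
pH = pKa + log(n_CH3CH2COO-/n_CH3CH2COOH) = 4.92 + log(0.073/0.28) = 4.92 + (-0.584)

pH = 4.34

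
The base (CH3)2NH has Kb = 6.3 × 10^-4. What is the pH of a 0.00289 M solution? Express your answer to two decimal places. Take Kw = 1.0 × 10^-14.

(CH3)2NH + H2O ⇌ (CH3)2NH2+ + OH-
Kb = [OH-]²/(0.00289 − [OH-]) = 6.3 × 10^-4
The 5% rule fails; solving [OH-]² + Kb·[OH-] − Kb·C₀ = 0 exactly:
[OH-] = [−0.00063 + √(0.00063² + 7.28e-06)]/2 = 1.07 × 10^-3 M
pOH = −log(1.07 × 10^-3) = 2.97; pH = 14.00 − 2.97 = 11.03

pH = 11.03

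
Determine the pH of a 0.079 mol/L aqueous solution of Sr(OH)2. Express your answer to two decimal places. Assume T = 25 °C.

pH = 13.20

Sr(OH)2 is a strong base (each formula unit releases 2 OH-); [OH-] = 0.158 M.
pOH = -log(0.158) = 0.80
pH = 14.00 - 0.80 = 13.20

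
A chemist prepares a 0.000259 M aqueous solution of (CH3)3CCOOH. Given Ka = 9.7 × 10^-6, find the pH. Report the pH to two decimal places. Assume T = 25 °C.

(CH3)3CCOOH ⇌ (CH3)3CCOO- + H+
Let x = [H+] at equilibrium. Ka = x²/(0.000259 − x).
x is not negligible relative to C₀; solve x² + 9.7e-06·x − 2.51e-09 = 0.
x = [−9.7e-06 + √(9.7e-06² + 1e-08)]/2 = 4.55 × 10^-5 M
pH = −log[H+] = −log(4.55 × 10^-5) = 4.34

pH = 4.34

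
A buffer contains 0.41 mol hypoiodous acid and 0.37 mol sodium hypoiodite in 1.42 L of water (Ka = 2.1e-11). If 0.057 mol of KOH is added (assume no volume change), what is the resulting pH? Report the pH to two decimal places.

OH- converts HOI to OI-: HOI → 0.353 mol, OI- → 0.427 mol.
pKa = −log(2.1 × 10^-11) = 10.678
Henderson–Hasselbalch with mole ratio 0.427/0.353: pH = 10.678 + (+0.083)

pH = 10.76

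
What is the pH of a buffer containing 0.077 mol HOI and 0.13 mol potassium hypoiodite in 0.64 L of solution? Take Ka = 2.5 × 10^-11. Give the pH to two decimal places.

pKa = −log(2.5 × 10^-11) = 10.602
pH = pKa + log([A⁻]/[HA]) = 10.602 + log(0.13/0.077)
pH = 10.602 + (+0.227) = 10.83

pH = 10.83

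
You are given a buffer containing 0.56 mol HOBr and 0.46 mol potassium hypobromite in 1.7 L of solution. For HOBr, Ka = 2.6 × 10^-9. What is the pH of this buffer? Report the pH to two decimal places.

pKa = −log(2.6 × 10^-9) = 8.585
pH = pKa + log([A⁻]/[HA]) = 8.585 + log(0.46/0.56)
pH = 8.585 + (-0.085) = 8.50

pH = 8.50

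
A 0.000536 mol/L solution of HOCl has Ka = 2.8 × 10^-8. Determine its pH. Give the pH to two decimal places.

HOCl ⇌ OCl- + H+
From the ICE table, Ka = x²/(0.000536 − x) = 2.8 × 10^-8.
Assume x ≪ 0.000536: x ≈ √(2.8 × 10^-8 × 0.000536) = 3.87 × 10^-6 M
(x/C₀ = 0.72% < 5%, so the approximation holds.)
pH = −log[H+] = −log(3.87 × 10^-6) = 5.41

pH = 5.41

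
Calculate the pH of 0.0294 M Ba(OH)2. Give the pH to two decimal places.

Ba(OH)2 is a strong base (each formula unit releases 2 OH-); [OH-] = 0.0588 M.
pOH = -log(0.0588) = 1.23
pH = 14.00 - 1.23 = 12.77

pH = 12.77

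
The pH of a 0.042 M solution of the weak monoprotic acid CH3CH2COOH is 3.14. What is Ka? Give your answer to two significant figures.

[H+] = 10^(-3.14) = 7.24 × 10^-4 M
At equilibrium [HA] = 0.042 − 7.24 × 10^-4 = 4.13 × 10^-2 M
Ka = [H+][A-]/[HA] = (7.24 × 10^-4)² / 4.13 × 10^-2 = 1.3 × 10^-5

Ka = 1.3 × 10^-5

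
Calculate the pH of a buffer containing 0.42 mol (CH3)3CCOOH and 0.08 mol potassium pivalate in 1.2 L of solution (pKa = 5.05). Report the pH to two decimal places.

pH = pKa + log([A⁻]/[HA]) = 5.05 + log(0.08/0.42)
pH = 5.05 + (-0.720) = 4.33

pH = 4.33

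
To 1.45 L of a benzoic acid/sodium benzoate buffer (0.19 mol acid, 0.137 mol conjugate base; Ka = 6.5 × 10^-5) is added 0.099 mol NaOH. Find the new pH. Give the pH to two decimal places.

pH = 4.60

OH- converts C6H5COOH to C6H5COO-: C6H5COOH → 0.091 mol, C6H5COO- → 0.236 mol.
pKa = −log(6.5 × 10^-5) = 4.187
pH = pKa + log([A⁻]/[HA]) = 4.187 + log(0.236/0.091) = 4.187 +0.414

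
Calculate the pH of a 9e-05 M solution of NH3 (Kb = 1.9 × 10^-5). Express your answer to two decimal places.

pH = 9.52

NH3 + H2O ⇌ NH4+ + OH-
Let x = [OH-] at equilibrium. Kb = x²/(9e-05 − x).
x is not negligible relative to C₀; solve x² + 1.9e-05·x − 1.71e-09 = 0.
x = (−Kb + √(Kb² + 4·Kb·C₀))/2 = 3.29 × 10^-5 M
pOH = −log(3.29 × 10^-5) = 4.48; pH = 14.00 − 4.48 = 9.52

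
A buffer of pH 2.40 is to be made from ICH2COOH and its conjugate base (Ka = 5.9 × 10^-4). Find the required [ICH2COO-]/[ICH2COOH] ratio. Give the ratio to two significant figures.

ratio = 0.15

pKa = -log(5.9 × 10^-4) = 3.229
pH = pKa + log(r) ⇒ log(r) = 2.40 − 3.229 = -0.829
r = [ICH2COO-]/[ICH2COOH] = 10^(-0.829) = 0.148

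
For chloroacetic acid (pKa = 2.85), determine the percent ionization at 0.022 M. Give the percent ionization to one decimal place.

22.3%

ClCH2COOH ⇌ ClCH2COO- + H+; let x = [H+] at equilibrium.
Ka = 10^(−2.85) = 1.41 × 10^-3
Ka = x²/(C₀ − x); solving the quadratic gives x = 4.91 × 10^-3 M.
% ionization = x/C₀ × 100% = 4.91 × 10^-3/0.022 × 100% = 22.3%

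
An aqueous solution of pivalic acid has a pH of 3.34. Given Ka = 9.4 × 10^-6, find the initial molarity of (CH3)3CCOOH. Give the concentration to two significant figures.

C₀ = 2.3 × 10^-2 M

[H+] = 10^(-3.34) = 4.57 × 10^-4 M = x
Ka = x²/(C₀ − x) ⇒ C₀ = x + x²/Ka
C₀ = 4.57 × 10^-4 + (4.57 × 10^-4)²/(9.4 × 10^-6) = 2.27 × 10^-2 M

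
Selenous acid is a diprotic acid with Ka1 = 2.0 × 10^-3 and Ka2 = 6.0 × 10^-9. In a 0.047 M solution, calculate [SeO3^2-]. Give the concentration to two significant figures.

6.0 × 10^-9 M

First ionization gives [H+] ≈ [HSeO3-] = 8.75 × 10^-3 M.
Second step: Ka2 = [H+][SeO3^2-]/[HSeO3-] ≈ [SeO3^2-] (since [H+] ≈ [HSeO3-]).
So [SeO3^2-] ≈ Ka2.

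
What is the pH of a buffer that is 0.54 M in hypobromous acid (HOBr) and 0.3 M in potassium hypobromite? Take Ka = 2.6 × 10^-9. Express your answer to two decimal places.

pH = 8.33

pKa = −log(2.6 × 10^-9) = 8.585
Using pH = pKa + log([base]/[acid]) with [base]/[acid] = 0.3/0.54:
pH = 8.585 + (-0.255) = 8.33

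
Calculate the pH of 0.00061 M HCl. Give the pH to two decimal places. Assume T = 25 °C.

HCl is a strong acid and dissociates completely, so [H+] = 0.00061 M.
pH = -log(0.00061) = 3.21

pH = 3.21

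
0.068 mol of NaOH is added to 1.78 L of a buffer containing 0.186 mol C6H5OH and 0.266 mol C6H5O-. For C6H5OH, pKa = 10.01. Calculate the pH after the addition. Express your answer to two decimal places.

pH = 10.46

After neutralization: n(C6H5OH) = 0.118 mol, n(C6H5O-) = 0.334 mol.
Henderson–Hasselbalch with mole ratio 0.334/0.118: pH = 10.01 + (+0.452)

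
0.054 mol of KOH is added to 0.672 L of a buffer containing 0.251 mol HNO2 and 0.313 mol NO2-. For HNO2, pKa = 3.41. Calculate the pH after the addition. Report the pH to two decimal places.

pH = 3.68

After neutralization: n(HNO2) = 0.197 mol, n(NO2-) = 0.367 mol.
pH = pKa + log(n_NO2-/n_HNO2) = 3.41 + log(0.367/0.197) = 3.41 + (+0.270)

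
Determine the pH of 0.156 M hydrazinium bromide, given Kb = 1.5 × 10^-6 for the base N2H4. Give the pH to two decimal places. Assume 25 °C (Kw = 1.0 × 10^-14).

N2H5+ is the conjugate acid of the weak base N2H4.
Ka = Kw/Kb = 1.0×10^-14 / 1.5 × 10^-6 = 6.67 × 10^-9
From the ICE table, Ka = x²/(0.156 − x) = 6.67 × 10^-9.
Neglecting x in the denominator: x = √(6.67 × 10^-9 × 0.156) = 3.23 × 10^-5 M
Check: 0.021% ionized — well under 5%, approximation valid.
pH = −log[H+] = −log(3.23 × 10^-5) = 4.49

pH = 4.49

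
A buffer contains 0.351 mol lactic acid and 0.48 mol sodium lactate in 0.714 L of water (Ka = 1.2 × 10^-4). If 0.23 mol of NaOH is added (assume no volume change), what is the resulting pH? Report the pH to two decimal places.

After neutralization: n(CH3CH(OH)COOH) = 0.121 mol, n(CH3CH(OH)COO-) = 0.71 mol.
pKa = −log(1.2 × 10^-4) = 3.921
pH = pKa + log([A⁻]/[HA]) = 3.921 + log(0.71/0.121) = 3.921 +0.768

pH = 4.69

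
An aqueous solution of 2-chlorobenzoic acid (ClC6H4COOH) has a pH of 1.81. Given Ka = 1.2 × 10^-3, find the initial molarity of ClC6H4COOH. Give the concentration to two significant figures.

[H+] = 10^(-1.81) = 1.55 × 10^-2 M = x
Ka = x²/(C₀ − x) ⇒ C₀ = x + x²/Ka
C₀ = 1.55 × 10^-2 + (1.55 × 10^-2)²/(1.2 × 10^-3) = 2.16 × 10^-1 M

C₀ = 2.2 × 10^-1 M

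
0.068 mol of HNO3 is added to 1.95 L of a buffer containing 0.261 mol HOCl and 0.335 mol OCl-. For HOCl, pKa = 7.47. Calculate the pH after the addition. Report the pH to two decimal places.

Added H+ converts OCl- to HOCl: HOCl → 0.329 mol, OCl- → 0.267 mol.
Henderson–Hasselbalch with mole ratio 0.267/0.329: pH = 7.47 + (-0.091)

pH = 7.38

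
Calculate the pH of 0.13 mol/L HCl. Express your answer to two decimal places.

pH = 0.89

HCl is a strong acid and dissociates completely, so [H+] = 0.13 M.
pH = -log(0.13) = 0.89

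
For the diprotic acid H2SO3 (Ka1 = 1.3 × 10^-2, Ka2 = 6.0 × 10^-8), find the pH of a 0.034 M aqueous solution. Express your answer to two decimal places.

Ka1 ≫ Ka2, so treat the first dissociation as the only significant source of H+.
Ka1 = x²/(0.034 − x) = 1.3 × 10^-2
Solving the quadratic: x = (−Ka1 + √(Ka1² + 4·Ka1·C₀))/2 = 1.55 × 10^-2 M
pH = −log(1.55 × 10^-2) = 1.81

pH = 1.81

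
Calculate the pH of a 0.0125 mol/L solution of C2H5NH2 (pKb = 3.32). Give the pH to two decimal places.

pH = 11.35

C2H5NH2 + H2O ⇌ C2H5NH3+ + OH-
Kb = 10^(−3.32) = 4.79 × 10^-4
From the ICE table, Kb = [OH-]²/(0.0125 − [OH-]) = 4.79 × 10^-4.
The 5% rule fails; solving [OH-]² + Kb·[OH-] − Kb·C₀ = 0 exactly:
[OH-] = [−0.000479 + √(0.000479² + 2.39e-05)]/2 = 2.22 × 10^-3 M
pOH = −log(2.22 × 10^-3) = 2.65; pH = 14.00 − 2.65 = 11.35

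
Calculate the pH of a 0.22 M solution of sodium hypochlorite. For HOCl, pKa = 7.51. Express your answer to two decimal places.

pH = 10.43

OCl- is the conjugate base of the weak acid HOCl.
Ka = 10^(−7.51) = 3.09 × 10^-8
Kb = Kw/Ka = 1.0×10^-14 / 3.09 × 10^-8 = 3.24 × 10^-7
From the ICE table, Kb = x²/(0.22 − x) = 3.24 × 10^-7.
Neglecting x in the denominator: x = √(3.24 × 10^-7 × 0.22) = 2.67 × 10^-4 M
pOH = −log(2.67 × 10^-4) = 3.57; pH = 14.00 − 3.57 = 10.43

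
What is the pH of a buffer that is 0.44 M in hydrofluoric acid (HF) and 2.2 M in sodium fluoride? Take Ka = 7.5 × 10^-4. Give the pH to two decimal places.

pH = 3.82

pKa = −log(7.5 × 10^-4) = 3.125
pH = pKa + log([A⁻]/[HA]) = 3.125 + log(2.2/0.44)
pH = 3.125 + (+0.699) = 3.82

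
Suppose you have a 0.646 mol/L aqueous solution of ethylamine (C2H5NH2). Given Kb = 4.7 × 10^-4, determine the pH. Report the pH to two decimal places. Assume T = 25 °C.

C2H5NH2 + H2O ⇌ C2H5NH3+ + OH-
Let x = [OH-] at equilibrium. Kb = x²/(0.646 − x).
Assume x ≪ 0.646: x ≈ √(4.7 × 10^-4 × 0.646) = 1.74 × 10^-2 M
pOH = 1.76, so pH = 14.00 − pOH = 12.24

pH = 12.24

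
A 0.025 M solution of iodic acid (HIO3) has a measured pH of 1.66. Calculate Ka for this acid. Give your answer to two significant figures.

[H+] = 10^(-1.66) = 2.19 × 10^-2 M
At equilibrium [HA] = 0.025 − 2.19 × 10^-2 = 3.10 × 10^-3 M
Ka = [H+][A-]/[HA] = (2.19 × 10^-2)² / 3.10 × 10^-3 = 1.5 × 10^-1

Ka = 1.5 × 10^-1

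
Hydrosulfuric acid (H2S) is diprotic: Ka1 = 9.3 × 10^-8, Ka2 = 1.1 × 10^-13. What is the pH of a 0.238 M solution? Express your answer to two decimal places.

pH = 3.83

Ka1 ≫ Ka2, so treat the first dissociation as the only significant source of H+.
Ka1 = x²/(0.238 − x) = 9.3 × 10^-8
x ≈ √(9.3 × 10^-8 × 0.238) = 1.49 × 10^-4 M
pH = −log(1.49 × 10^-4) = 3.83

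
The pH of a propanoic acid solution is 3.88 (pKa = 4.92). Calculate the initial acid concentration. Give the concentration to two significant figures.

C₀ = 1.6 × 10^-3 M

[H+] = 10^(-3.88) = 1.32 × 10^-4 M = x
Ka = 10^(−4.92) = 1.20 × 10^-5
Ka = x²/(C₀ − x) ⇒ C₀ = x + x²/Ka
C₀ = 1.32 × 10^-4 + (1.32 × 10^-4)²/(1.20 × 10^-5) = 1.58 × 10^-3 M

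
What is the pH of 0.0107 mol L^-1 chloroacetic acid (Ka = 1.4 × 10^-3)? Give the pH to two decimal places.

pH = 2.49

ClCH2COOH ⇌ ClCH2COO- + H+
Ka = [H+]²/(0.0107 − [H+]) = 1.4 × 10^-3
The 5% rule fails; solving [H+]² + Ka·[H+] − Ka·C₀ = 0 exactly:
[H+] = [−0.0014 + √(0.0014² + 5.99e-05)]/2 = 3.23 × 10^-3 M
pH = −log(3.23 × 10^-3) = 2.49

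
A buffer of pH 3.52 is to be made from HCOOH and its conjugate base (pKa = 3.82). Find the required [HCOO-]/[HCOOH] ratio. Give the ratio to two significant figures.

ratio = 0.50

pH = pKa + log(r) ⇒ log(r) = 3.52 − 3.82 = -0.30
r = [HCOO-]/[HCOOH] = 10^(-0.30) = 0.501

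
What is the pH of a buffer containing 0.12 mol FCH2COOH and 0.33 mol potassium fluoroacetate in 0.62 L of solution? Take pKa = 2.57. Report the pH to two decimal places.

Using pH = pKa + log([base]/[acid]) with [base]/[acid] = 0.33/0.12:
pH = 2.57 + (+0.439) = 3.01

pH = 3.01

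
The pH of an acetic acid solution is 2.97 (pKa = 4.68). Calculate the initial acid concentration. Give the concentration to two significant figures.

[H+] = 10^(-2.97) = 1.07 × 10^-3 M = x
Ka = 10^(−4.68) = 2.09 × 10^-5
Ka = x²/(C₀ − x) ⇒ C₀ = x + x²/Ka
C₀ = 1.07 × 10^-3 + (1.07 × 10^-3)²/(2.09 × 10^-5) = 5.58 × 10^-2 M

C₀ = 5.6 × 10^-2 M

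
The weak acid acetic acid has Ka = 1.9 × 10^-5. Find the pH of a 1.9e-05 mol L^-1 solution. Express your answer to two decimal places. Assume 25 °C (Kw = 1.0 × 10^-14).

CH3COOH ⇌ CH3COO- + H+
Let x = [H+] at equilibrium. Ka = x²/(1.9e-05 − x).
Here C₀/Ka ≈ 1, so the small-x approximation fails. Use the quadratic:
x = (−Ka + √(Ka² + 4·Ka·C₀))/2 = 1.17 × 10^-5 M
pH = −log(1.17 × 10^-5) = 4.93

pH = 4.93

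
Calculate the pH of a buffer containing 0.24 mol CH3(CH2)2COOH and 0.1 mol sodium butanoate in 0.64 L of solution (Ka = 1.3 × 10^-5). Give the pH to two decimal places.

pKa = −log(1.3 × 10^-5) = 4.886
Using pH = pKa + log([base]/[acid]) with [base]/[acid] = 0.1/0.24:
pH = 4.886 + (-0.380) = 4.51

pH = 4.51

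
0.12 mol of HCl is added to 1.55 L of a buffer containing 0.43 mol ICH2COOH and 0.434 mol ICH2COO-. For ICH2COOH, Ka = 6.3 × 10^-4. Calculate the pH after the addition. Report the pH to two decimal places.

pH = 2.96

Added H+ converts ICH2COO- to ICH2COOH: ICH2COOH → 0.55 mol, ICH2COO- → 0.314 mol.
pKa = −log(6.3 × 10^-4) = 3.201
pH = pKa + log(n_ICH2COO-/n_ICH2COOH) = 3.201 + log(0.314/0.55) = 3.201 + (-0.243)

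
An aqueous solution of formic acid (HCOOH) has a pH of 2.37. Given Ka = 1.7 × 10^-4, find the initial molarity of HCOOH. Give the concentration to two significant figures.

[H+] = 10^(-2.37) = 4.27 × 10^-3 M = x
Ka = x²/(C₀ − x) ⇒ C₀ = x + x²/Ka
C₀ = 4.27 × 10^-3 + (4.27 × 10^-3)²/(1.7 × 10^-4) = 1.12 × 10^-1 M

C₀ = 1.1 × 10^-1 M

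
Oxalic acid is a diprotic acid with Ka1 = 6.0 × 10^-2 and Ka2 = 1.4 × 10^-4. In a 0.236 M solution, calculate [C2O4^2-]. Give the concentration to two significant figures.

1.4 × 10^-4 M

First ionization gives [H+] ≈ [HC2O4-] = 9.27 × 10^-2 M.
Second step: Ka2 = [H+][C2O4^2-]/[HC2O4-] ≈ [C2O4^2-] (since [H+] ≈ [HC2O4-]).
So [C2O4^2-] ≈ Ka2.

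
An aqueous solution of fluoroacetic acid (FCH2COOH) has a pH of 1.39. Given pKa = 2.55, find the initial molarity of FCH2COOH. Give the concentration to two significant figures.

[H+] = 10^(-1.39) = 4.07 × 10^-2 M = x
Ka = 10^(−2.55) = 2.82 × 10^-3
Ka = x²/(C₀ − x) ⇒ C₀ = x + x²/Ka
C₀ = 4.07 × 10^-2 + (4.07 × 10^-2)²/(2.82 × 10^-3) = 6.28 × 10^-1 M

C₀ = 6.3 × 10^-1 M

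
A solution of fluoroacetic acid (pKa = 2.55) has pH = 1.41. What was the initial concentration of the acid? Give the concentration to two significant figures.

[H+] = 10^(-1.41) = 3.89 × 10^-2 M = x
Ka = 10^(−2.55) = 2.82 × 10^-3
Ka = x²/(C₀ − x) ⇒ C₀ = x + x²/Ka
C₀ = 3.89 × 10^-2 + (3.89 × 10^-2)²/(2.82 × 10^-3) = 5.75 × 10^-1 M

C₀ = 5.8 × 10^-1 M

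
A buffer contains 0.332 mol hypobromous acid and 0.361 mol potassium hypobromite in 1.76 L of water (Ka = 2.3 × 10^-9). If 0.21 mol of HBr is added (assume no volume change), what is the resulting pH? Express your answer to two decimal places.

pH = 8.08

Added H+ converts OBr- to HOBr: HOBr → 0.542 mol, OBr- → 0.151 mol.
pKa = −log(2.3 × 10^-9) = 8.638
Henderson–Hasselbalch with mole ratio 0.151/0.542: pH = 8.638 + (-0.555)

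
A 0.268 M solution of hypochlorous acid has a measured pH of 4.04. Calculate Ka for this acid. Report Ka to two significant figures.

Ka = 3.1 × 10^-8

[H+] = 10^(-4.04) = 9.12 × 10^-5 M
At equilibrium [HA] = 0.268 − 9.12 × 10^-5 = 2.68 × 10^-1 M
Ka = [H+][A-]/[HA] = (9.12 × 10^-5)² / 2.68 × 10^-1 = 3.1 × 10^-8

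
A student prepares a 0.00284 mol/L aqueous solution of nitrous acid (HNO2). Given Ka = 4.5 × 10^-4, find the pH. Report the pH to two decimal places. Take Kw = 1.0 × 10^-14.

HNO2 ⇌ NO2- + H+
Let x = [H+] at equilibrium. Ka = x²/(0.00284 − x).
Here C₀/Ka ≈ 6.31, so the small-x approximation fails. Use the quadratic:
x = (−Ka + √(Ka² + 4·Ka·C₀))/2 = 9.28 × 10^-4 M
pH = −log[H+] = −log(9.28 × 10^-4) = 3.03

pH = 3.03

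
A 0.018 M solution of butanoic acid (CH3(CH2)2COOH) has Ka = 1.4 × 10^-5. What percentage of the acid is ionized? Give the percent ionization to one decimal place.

2.8%

CH3(CH2)2COOH ⇌ CH3(CH2)2COO- + H+; let x = [H+] at equilibrium.
x ≈ √(Ka·C₀) = √(1.4 × 10^-5 × 0.018) = 5.02 × 10^-4 M
% ionization = x/C₀ × 100% = 5.02 × 10^-4/0.018 × 100% = 2.8%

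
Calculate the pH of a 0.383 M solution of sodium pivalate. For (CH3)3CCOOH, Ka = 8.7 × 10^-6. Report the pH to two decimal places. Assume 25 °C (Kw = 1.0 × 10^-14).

pH = 9.32

(CH3)3CCOO- is the conjugate base of the weak acid (CH3)3CCOOH.
Kb = Kw/Ka = 1.0×10^-14 / 8.7 × 10^-6 = 1.15 × 10^-9
From the ICE table, Kb = x²/(0.383 − x) = 1.15 × 10^-9.
Since Kb ≪ C₀, x ≈ √(Kb·C₀) = 2.10 × 10^-5 M.
pOH = −log(2.10 × 10^-5) = 4.68; pH = 14.00 − 4.68 = 9.32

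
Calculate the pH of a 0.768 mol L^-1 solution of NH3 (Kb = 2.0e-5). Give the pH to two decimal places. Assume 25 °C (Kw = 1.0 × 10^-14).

NH3 + H2O ⇌ NH4+ + OH-
Kb = [OH-]²/(0.768 − [OH-]) = 2.0 × 10^-5
Assume [OH-] ≪ 0.768: [OH-] ≈ √(2.0 × 10^-5 × 0.768) = 3.92 × 10^-3 M
([OH-]/C₀ = 0.51% < 5%, so the approximation holds.)
pOH = 2.41, so pH = 14.00 − pOH = 11.59

pH = 11.59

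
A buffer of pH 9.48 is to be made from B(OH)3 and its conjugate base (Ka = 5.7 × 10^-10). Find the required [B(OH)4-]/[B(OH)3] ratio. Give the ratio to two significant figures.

pKa = -log(5.7 × 10^-10) = 9.244
pH = pKa + log(r) ⇒ log(r) = 9.48 − 9.244 = +0.236
r = [B(OH)4-]/[B(OH)3] = 10^(+0.236) = 1.72

ratio = 1.7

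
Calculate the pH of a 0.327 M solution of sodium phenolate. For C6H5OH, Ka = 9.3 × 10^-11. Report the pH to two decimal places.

pH = 11.77

C6H5O- is the conjugate base of the weak acid C6H5OH.
Kb = Kw/Ka = 1.0×10^-14 / 9.3 × 10^-11 = 1.08 × 10^-4
Kb = [OH-]²/(0.327 − [OH-]) = 1.08 × 10^-4
Assume [OH-] ≪ 0.327: [OH-] ≈ √(1.08 × 10^-4 × 0.327) = 5.94 × 10^-3 M
([OH-]/C₀ = 1.8% < 5%, so the approximation holds.)
pOH = −log(5.94 × 10^-3) = 2.23; pH = 14.00 − 2.23 = 11.77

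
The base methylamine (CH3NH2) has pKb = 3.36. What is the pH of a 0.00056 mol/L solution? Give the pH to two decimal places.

CH3NH2 + H2O ⇌ CH3NH3+ + OH-
Kb = 10^(−3.36) = 4.37 × 10^-4
Kb = [OH-]²/(0.00056 − [OH-]) = 4.37 × 10^-4
[OH-] is not negligible relative to C₀; solve [OH-]² + 0.000437·[OH-] − 2.45e-07 = 0.
[OH-] = [−0.000437 + √(0.000437² + 9.79e-07)]/2 = 3.22 × 10^-4 M
pOH = 3.49, so pH = 14.00 − pOH = 10.51

pH = 10.51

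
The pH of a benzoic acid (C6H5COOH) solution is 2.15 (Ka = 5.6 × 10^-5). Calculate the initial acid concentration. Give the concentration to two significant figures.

[H+] = 10^(-2.15) = 7.08 × 10^-3 M = x
Ka = x²/(C₀ − x) ⇒ C₀ = x + x²/Ka
C₀ = 7.08 × 10^-3 + (7.08 × 10^-3)²/(5.6 × 10^-5) = 9.02 × 10^-1 M

C₀ = 9.0 × 10^-1 M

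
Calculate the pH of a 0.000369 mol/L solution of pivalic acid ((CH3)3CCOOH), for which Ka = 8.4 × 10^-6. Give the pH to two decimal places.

(CH3)3CCOOH ⇌ (CH3)3CCOO- + H+
Ka = [H+]²/(0.000369 − [H+]) = 8.4 × 10^-6
Here C₀/Ka ≈ 43.9, so the small-[H+] approximation fails. Use the quadratic:
[H+] = [−8.4e-06 + √(8.4e-06² + 1.24e-08)]/2 = 5.16 × 10^-5 M
pH = −log[H+] = −log(5.16 × 10^-5) = 4.29

pH = 4.29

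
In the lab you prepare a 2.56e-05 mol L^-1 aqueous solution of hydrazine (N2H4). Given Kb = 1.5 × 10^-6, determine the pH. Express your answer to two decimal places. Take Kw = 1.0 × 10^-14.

pH = 8.74

N2H4 + H2O ⇌ N2H5+ + OH-
From the ICE table, Kb = x²/(2.56e-05 − x) = 1.5 × 10^-6.
The 5% rule fails; solving x² + Kb·x − Kb·C₀ = 0 exactly:
x = [−1.5e-06 + √(1.5e-06² + 1.54e-10)]/2 = 5.49 × 10^-6 M
pOH = 5.26, so pH = 14.00 − pOH = 8.74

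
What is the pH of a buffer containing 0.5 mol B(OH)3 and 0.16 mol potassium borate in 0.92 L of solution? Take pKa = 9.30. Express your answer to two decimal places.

Using pH = pKa + log([base]/[acid]) with [base]/[acid] = 0.16/0.5:
pH = 9.30 + (-0.495) = 8.81

pH = 8.81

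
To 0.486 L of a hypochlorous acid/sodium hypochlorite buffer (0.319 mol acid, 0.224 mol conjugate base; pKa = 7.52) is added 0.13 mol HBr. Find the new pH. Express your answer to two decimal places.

After neutralization: n(HOCl) = 0.449 mol, n(OCl-) = 0.094 mol.
pH = pKa + log([A⁻]/[HA]) = 7.52 + log(0.094/0.449) = 7.52 -0.679

pH = 6.84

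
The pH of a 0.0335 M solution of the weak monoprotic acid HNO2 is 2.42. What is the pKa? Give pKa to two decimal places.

pKa = 3.31

[H+] = 10^(-2.42) = 3.80 × 10^-3 M
At equilibrium [HA] = 0.0335 − 3.80 × 10^-3 = 2.97 × 10^-2 M
Ka = [H+][A-]/[HA] = (3.80 × 10^-3)² / 2.97 × 10^-2 = 4.86 × 10^-4
pKa = -log(4.86 × 10^-4) = 3.31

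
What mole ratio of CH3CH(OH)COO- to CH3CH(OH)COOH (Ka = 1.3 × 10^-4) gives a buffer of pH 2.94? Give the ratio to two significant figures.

pKa = -log(1.3 × 10^-4) = 3.886
pH = pKa + log(r) ⇒ log(r) = 2.94 − 3.886 = -0.946
r = [CH3CH(OH)COO-]/[CH3CH(OH)COOH] = 10^(-0.946) = 0.113

ratio = 0.11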